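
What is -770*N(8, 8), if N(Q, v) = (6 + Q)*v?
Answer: -86240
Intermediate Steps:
N(Q, v) = v*(6 + Q)
-770*N(8, 8) = -6160*(6 + 8) = -6160*14 = -770*112 = -86240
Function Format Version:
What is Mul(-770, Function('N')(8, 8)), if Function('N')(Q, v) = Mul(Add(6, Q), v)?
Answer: -86240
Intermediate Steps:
Function('N')(Q, v) = Mul(v, Add(6, Q))
Mul(-770, Function('N')(8, 8)) = Mul(-770, Mul(8, Add(6, 8))) = Mul(-770, Mul(8, 14)) = Mul(-770, 112) = -86240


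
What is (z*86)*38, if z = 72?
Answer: 235296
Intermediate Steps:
(z*86)*38 = (72*86)*38 = 6192*38 = 235296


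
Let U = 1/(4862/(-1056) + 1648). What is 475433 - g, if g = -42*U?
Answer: 5357654765/11269 ≈ 4.7543e+5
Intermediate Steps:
U = 48/78883 (U = 1/(4862*(-1/1056) + 1648) = 1/(-221/48 + 1648) = 1/(78883/48) = 48/78883 ≈ 0.00060850)
g = -288/11269 (g = -42*48/78883 = -288/11269 ≈ -0.025557)
475433 - g = 475433 - 1*(-288/11269) = 475433 + 288/11269 = 5357654765/11269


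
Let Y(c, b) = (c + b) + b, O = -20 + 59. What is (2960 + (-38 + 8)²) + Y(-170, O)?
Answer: 3768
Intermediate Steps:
O = 39
Y(c, b) = c + 2*b (Y(c, b) = (b + c) + b = c + 2*b)
(2960 + (-38 + 8)²) + Y(-170, O) = (2960 + (-38 + 8)²) + (-170 + 2*39) = (2960 + (-30)²) + (-170 + 78) = (2960 + 900) - 92 = 3860 - 92 = 3768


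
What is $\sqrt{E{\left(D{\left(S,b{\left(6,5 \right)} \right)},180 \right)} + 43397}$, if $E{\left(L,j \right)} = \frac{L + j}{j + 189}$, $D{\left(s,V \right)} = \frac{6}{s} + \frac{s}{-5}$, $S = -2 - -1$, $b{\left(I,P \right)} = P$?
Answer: $\frac{4 \sqrt{1025875555}}{615} \approx 208.32$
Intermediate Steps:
$S = -1$ ($S = -2 + 1 = -1$)
$D{\left(s,V \right)} = \frac{6}{s} - \frac{s}{5}$ ($D{\left(s,V \right)} = \frac{6}{s} + s \left(- \frac{1}{5}\right) = \frac{6}{s} - \frac{s}{5}$)
$E{\left(L,j \right)} = \frac{L + j}{189 + j}$
$\sqrt{E{\left(D{\left(S,b{\left(6,5 \right)} \right)},180 \right)} + 43397} = \sqrt{\frac{\left(\frac{6}{-1} - - \frac{1}{5}\right) + 180}{189 + 180} + 43397} = \sqrt{\frac{\left(6 \left(-1\right) + \frac{1}{5}\right) + 180}{369} + 43397} = \sqrt{\frac{\left(-6 + \frac{1}{5}\right) + 180}{369} + 43397} = \sqrt{\frac{- \frac{29}{5} + 180}{369} + 43397} = \sqrt{\frac{1}{369} \cdot \frac{871}{5} + 43397} = \sqrt{\frac{871}{1845} + 43397} = \sqrt{\frac{80068336}{1845}} = \frac{4 \sqrt{1025875555}}{615}$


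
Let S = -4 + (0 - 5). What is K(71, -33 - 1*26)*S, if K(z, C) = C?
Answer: 531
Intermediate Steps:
S = -9 (S = -4 - 5 = -9)
K(71, -33 - 1*26)*S = (-33 - 1*26)*(-9) = (-33 - 26)*(-9) = -59*(-9) = 531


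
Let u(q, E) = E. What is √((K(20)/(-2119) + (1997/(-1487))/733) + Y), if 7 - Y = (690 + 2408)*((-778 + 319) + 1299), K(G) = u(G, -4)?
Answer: 2*I*√3470494333849331506730051/2309648549 ≈ 1613.2*I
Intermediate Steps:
K(G) = -4
Y = -2602313 (Y = 7 - (690 + 2408)*((-778 + 319) + 1299) = 7 - 3098*(-459 + 1299) = 7 - 3098*840 = 7 - 1*2602320 = 7 - 2602320 = -2602313)
√((K(20)/(-2119) + (1997/(-1487))/733) + Y) = √((-4/(-2119) + (1997/(-1487))/733) - 2602313) = √((-4*(-1/2119) + (1997*(-1/1487))*(1/733)) - 2602313) = √((4/2119 - 1997/1487*1/733) - 2602313) = √((4/2119 - 1997/1089971) - 2602313) = √(128241/2309648549 - 2602313) = √(-6010428444365596/2309648549) = 2*I*√3470494333849331506730051/2309648549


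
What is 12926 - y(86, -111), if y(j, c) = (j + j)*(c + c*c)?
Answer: -2087194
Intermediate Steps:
y(j, c) = 2*j*(c + c²) (y(j, c) = (2*j)*(c + c²) = 2*j*(c + c²))
12926 - y(86, -111) = 12926 - 2*(-111)*86*(1 - 111) = 12926 - 2*(-111)*86*(-110) = 12926 - 1*2100120 = 12926 - 2100120 = -2087194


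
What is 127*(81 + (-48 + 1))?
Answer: 4318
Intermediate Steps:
127*(81 + (-48 + 1)) = 127*(81 - 47) = 127*34 = 4318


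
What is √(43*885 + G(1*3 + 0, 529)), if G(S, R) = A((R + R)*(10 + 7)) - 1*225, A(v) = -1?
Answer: √37829 ≈ 194.50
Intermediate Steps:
G(S, R) = -226 (G(S, R) = -1 - 1*225 = -1 - 225 = -226)
√(43*885 + G(1*3 + 0, 529)) = √(43*885 - 226) = √(38055 - 226) = √37829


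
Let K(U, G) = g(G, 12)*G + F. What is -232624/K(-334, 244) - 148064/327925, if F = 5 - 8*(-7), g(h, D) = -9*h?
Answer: -3043987632/175690081775 ≈ -0.017326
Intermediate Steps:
F = 61 (F = 5 + 56 = 61)
K(U, G) = 61 - 9*G² (K(U, G) = (-9*G)*G + 61 = -9*G² + 61 = 61 - 9*G²)
-232624/K(-334, 244) - 148064/327925 = -232624/(61 - 9*244²) - 148064/327925 = -232624/(61 - 9*59536) - 148064*1/327925 = -232624/(61 - 535824) - 148064/327925 = -232624/(-535763) - 148064/327925 = -232624*(-1/535763) - 148064/327925 = 232624/535763 - 148064/327925 = -3043987632/175690081775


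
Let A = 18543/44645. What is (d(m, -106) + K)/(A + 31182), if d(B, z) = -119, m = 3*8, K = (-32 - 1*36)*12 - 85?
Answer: -15179300/464046311 ≈ -0.032711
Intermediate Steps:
A = 18543/44645 (A = 18543*(1/44645) = 18543/44645 ≈ 0.41534)
K = -901 (K = (-32 - 36)*12 - 85 = -68*12 - 85 = -816 - 85 = -901)
m = 24
(d(m, -106) + K)/(A + 31182) = (-119 - 901)/(18543/44645 + 31182) = -1020/1392138933/44645 = -1020*44645/1392138933 = -15179300/464046311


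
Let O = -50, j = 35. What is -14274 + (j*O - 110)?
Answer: -16134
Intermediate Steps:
-14274 + (j*O - 110) = -14274 + (35*(-50) - 110) = -14274 + (-1750 - 110) = -14274 - 1860 = -16134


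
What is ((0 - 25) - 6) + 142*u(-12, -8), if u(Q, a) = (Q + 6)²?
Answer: 5081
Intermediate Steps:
u(Q, a) = (6 + Q)²
((0 - 25) - 6) + 142*u(-12, -8) = ((0 - 25) - 6) + 142*(6 - 12)² = (-25 - 6) + 142*(-6)² = -31 + 142*36 = -31 + 5112 = 5081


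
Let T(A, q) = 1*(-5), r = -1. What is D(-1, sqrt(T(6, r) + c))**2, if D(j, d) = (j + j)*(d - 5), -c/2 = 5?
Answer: 40 - 40*I*sqrt(15) ≈ 40.0 - 154.92*I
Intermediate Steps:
T(A, q) = -5
c = -10 (c = -2*5 = -10)
D(j, d) = 2*j*(-5 + d) (D(j, d) = (2*j)*(-5 + d) = 2*j*(-5 + d))
D(-1, sqrt(T(6, r) + c))**2 = (2*(-1)*(-5 + sqrt(-5 - 10)))**2 = (2*(-1)*(-5 + sqrt(-15)))**2 = (2*(-1)*(-5 + I*sqrt(15)))**2 = (10 - 2*I*sqrt(15))**2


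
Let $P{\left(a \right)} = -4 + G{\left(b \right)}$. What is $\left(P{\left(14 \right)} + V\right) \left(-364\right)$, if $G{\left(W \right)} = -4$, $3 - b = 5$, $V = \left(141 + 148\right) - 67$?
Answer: $-77896$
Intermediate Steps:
$V = 222$ ($V = 289 + \left(-73 + 6\right) = 289 - 67 = 222$)
$b = -2$ ($b = 3 - 5 = -2$)
$P{\left(a \right)} = -8$ ($P{\left(a \right)} = -4 - 4 = -8$)
$\left(P{\left(14 \right)} + V\right) \left(-364\right) = \left(-8 + 222\right) \left(-364\right) = 214 \left(-364\right) = -77896$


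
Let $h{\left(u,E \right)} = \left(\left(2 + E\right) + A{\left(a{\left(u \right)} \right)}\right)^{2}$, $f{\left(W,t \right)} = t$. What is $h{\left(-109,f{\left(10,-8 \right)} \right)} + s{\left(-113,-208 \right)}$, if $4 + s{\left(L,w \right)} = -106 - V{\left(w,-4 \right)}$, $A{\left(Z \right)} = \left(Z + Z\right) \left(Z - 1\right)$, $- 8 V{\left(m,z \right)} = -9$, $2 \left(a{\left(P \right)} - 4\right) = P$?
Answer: $\frac{215944873}{8} \approx 2.6993 \cdot 10^{7}$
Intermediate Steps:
$a{\left(P \right)} = 4 + \frac{P}{2}$
$V{\left(m,z \right)} = \frac{9}{8}$ ($V{\left(m,z \right)} = \left(- \frac{1}{8}\right) \left(-9\right) = \frac{9}{8}$)
$A{\left(Z \right)} = 2 Z \left(-1 + Z\right)$
$s{\left(L,w \right)} = - \frac{889}{8}$ ($s{\left(L,w \right)} = -4 - \frac{857}{8} = - \frac{889}{8}$)
$h{\left(u,E \right)} = \left(2 + E + 2 \left(3 + \frac{u}{2}\right) \left(4 + \frac{u}{2}\right)\right)^{2}$ ($h{\left(u,E \right)} = \left(\left(2 + E\right) + 2 \left(4 + \frac{u}{2}\right) \left(-1 + \left(4 + \frac{u}{2}\right)\right)\right)^{2} = \left(\left(2 + E\right) + 2 \left(4 + \frac{u}{2}\right) \left(3 + \frac{u}{2}\right)\right)^{2} = \left(\left(2 + E\right) + 2 \left(3 + \frac{u}{2}\right) \left(4 + \frac{u}{2}\right)\right)^{2} = \left(2 + E + 2 \left(3 + \frac{u}{2}\right) \left(4 + \frac{u}{2}\right)\right)^{2}$)
$h{\left(-109,f{\left(10,-8 \right)} \right)} + s{\left(-113,-208 \right)} = \frac{\left(4 + 2 \left(-8\right) + \left(6 - 109\right) \left(8 - 109\right)\right)^{2}}{4} - \frac{889}{8} = \frac{\left(4 - 16 - -10403\right)^{2}}{4} - \frac{889}{8} = \frac{\left(4 - 16 + 10403\right)^{2}}{4} - \frac{889}{8} = \frac{10391^{2}}{4} - \frac{889}{8} = \frac{1}{4} \cdot 107972881 - \frac{889}{8} = \frac{107972881}{4} - \frac{889}{8} = \frac{215944873}{8}$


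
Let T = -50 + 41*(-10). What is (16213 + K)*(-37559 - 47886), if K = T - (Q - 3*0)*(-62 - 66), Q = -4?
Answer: -1302267245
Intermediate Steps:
T = -460 (T = -50 - 410 = -460)
K = -972 (K = -460 - (-4 - 3*0)*(-62 - 66) = -460 - (-4 + 0)*(-128) = -460 - (-4)*(-128) = -460 - 1*512 = -460 - 512 = -972)
(16213 + K)*(-37559 - 47886) = (16213 - 972)*(-37559 - 47886) = 15241*(-85445) = -1302267245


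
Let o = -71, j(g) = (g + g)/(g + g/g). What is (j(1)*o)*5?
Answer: -355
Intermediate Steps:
j(g) = 2*g/(1 + g) (j(g) = (2*g)/(g + 1) = (2*g)/(1 + g) = 2*g/(1 + g))
(j(1)*o)*5 = ((2*1/(1 + 1))*(-71))*5 = ((2*1/2)*(-71))*5 = ((2*1*(½))*(-71))*5 = (1*(-71))*5 = -71*5 = -355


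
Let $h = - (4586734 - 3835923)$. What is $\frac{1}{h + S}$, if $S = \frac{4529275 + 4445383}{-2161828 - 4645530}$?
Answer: $- \frac{3403679}{2555524120998} \approx -1.3319 \cdot 10^{-6}$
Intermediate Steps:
$S = - \frac{4487329}{3403679}$ ($S = \frac{8974658}{-6807358} = 8974658 \left(- \frac{1}{6807358}\right) = - \frac{4487329}{3403679} \approx -1.3184$)
$h = -750811$ ($h = - (4586734 - 3835923) = \left(-1\right) 750811 = -750811$)
$\frac{1}{h + S} = \frac{1}{-750811 - \frac{4487329}{3403679}} = \frac{1}{- \frac{2555524120998}{3403679}} = - \frac{3403679}{2555524120998}$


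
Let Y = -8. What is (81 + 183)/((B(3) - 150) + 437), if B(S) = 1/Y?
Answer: 704/765 ≈ 0.92026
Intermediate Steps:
B(S) = -⅛ (B(S) = 1/(-8) = -⅛)
(81 + 183)/((B(3) - 150) + 437) = (81 + 183)/((-⅛ - 150) + 437) = 264/(-1201/8 + 437) = 264/(2295/8) = 264*(8/2295) = 704/765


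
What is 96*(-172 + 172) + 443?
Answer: 443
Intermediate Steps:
96*(-172 + 172) + 443 = 96*0 + 443 = 0 + 443 = 443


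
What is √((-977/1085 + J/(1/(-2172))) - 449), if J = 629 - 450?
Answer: I*√458220587370/1085 ≈ 623.89*I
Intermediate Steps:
J = 179
√((-977/1085 + J/(1/(-2172))) - 449) = √((-977/1085 + 179/(1/(-2172))) - 449) = √((-977*1/1085 + 179/(-1/2172)) - 449) = √((-977/1085 + 179*(-2172)) - 449) = √((-977/1085 - 388788) - 449) = √(-421835957/1085 - 449) = √(-422323122/1085) = I*√458220587370/1085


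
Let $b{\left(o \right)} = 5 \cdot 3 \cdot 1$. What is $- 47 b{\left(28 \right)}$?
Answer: $-705$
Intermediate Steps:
$b{\left(o \right)} = 15$ ($b{\left(o \right)} = 15 \cdot 1 = 15$)
$- 47 b{\left(28 \right)} = \left(-47\right) 15 = -705$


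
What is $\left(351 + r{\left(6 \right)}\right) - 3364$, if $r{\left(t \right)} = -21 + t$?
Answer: $-3028$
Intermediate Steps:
$\left(351 + r{\left(6 \right)}\right) - 3364 = \left(351 + \left(-21 + 6\right)\right) - 3364 = \left(351 - 15\right) - 3364 = 336 - 3364 = -3028$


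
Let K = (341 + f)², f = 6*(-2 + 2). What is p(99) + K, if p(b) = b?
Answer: 116380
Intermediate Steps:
f = 0 (f = 6*0 = 0)
K = 116281 (K = (341 + 0)² = 341² = 116281)
p(99) + K = 99 + 116281 = 116380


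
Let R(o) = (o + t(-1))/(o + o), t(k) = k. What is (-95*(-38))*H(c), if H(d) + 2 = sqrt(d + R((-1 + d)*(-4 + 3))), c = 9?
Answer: -7220 + 5415*sqrt(17)/2 ≈ 3943.3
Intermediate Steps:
R(o) = (-1 + o)/(2*o) (R(o) = (o - 1)/(o + o) = (-1 + o)/((2*o)) = (-1 + o)*(1/(2*o)) = (-1 + o)/(2*o))
H(d) = -2 + sqrt(d - d/(2*(1 - d))) (H(d) = -2 + sqrt(d + (-1 + (-1 + d)*(-4 + 3))/(2*(((-1 + d)*(-4 + 3))))) = -2 + sqrt(d + (-1 + (-1 + d)*(-1))/(2*(((-1 + d)*(-1))))) = -2 + sqrt(d + (-1 + (1 - d))/(2*(1 - d))) = -2 + sqrt(d + (-d)/(2*(1 - d))) = -2 + sqrt(d - d/(2*(1 - d))))
(-95*(-38))*H(c) = (-95*(-38))*(-2 + sqrt(9 + (1/2)*9/(-1 + 9))) = 3610*(-2 + sqrt(9 + (1/2)*9/8)) = 3610*(-2 + sqrt(9 + (1/2)*9*(1/8))) = 3610*(-2 + sqrt(9 + 9/16)) = 3610*(-2 + sqrt(153/16)) = 3610*(-2 + 3*sqrt(17)/4) = -7220 + 5415*sqrt(17)/2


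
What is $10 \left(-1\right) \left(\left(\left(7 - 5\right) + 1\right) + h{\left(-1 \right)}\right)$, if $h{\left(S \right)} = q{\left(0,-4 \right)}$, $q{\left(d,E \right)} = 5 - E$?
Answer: $-120$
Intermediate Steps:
$h{\left(S \right)} = 9$ ($h{\left(S \right)} = 5 - -4 = 5 + 4 = 9$)
$10 \left(-1\right) \left(\left(\left(7 - 5\right) + 1\right) + h{\left(-1 \right)}\right) = 10 \left(-1\right) \left(\left(\left(7 - 5\right) + 1\right) + 9\right) = - 10 \left(\left(2 + 1\right) + 9\right) = - 10 \left(3 + 9\right) = \left(-10\right) 12 = -120$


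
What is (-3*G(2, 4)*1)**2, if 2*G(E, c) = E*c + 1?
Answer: 729/4 ≈ 182.25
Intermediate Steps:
G(E, c) = 1/2 + E*c/2 (G(E, c) = (E*c + 1)/2 = (1 + E*c)/2 = 1/2 + E*c/2)
(-3*G(2, 4)*1)**2 = (-3*(1/2 + (1/2)*2*4)*1)**2 = (-3*(1/2 + 4)*1)**2 = (-3*9/2*1)**2 = (-27/2*1)**2 = (-27/2)**2 = 729/4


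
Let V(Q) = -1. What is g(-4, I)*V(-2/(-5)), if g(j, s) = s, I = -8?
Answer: 8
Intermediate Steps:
g(-4, I)*V(-2/(-5)) = -8*(-1) = 8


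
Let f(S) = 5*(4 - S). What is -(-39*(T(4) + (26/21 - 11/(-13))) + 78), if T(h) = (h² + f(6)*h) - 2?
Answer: -7075/7 ≈ -1010.7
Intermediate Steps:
f(S) = 20 - 5*S
T(h) = -2 + h² - 10*h (T(h) = (h² + (20 - 5*6)*h) - 2 = (h² + (20 - 30)*h) - 2 = (h² - 10*h) - 2 = -2 + h² - 10*h)
-(-39*(T(4) + (26/21 - 11/(-13))) + 78) = -(-39*((-2 + 4² - 10*4) + (26/21 - 11/(-13))) + 78) = -(-39*((-2 + 16 - 40) + (26*(1/21) - 11*(-1/13))) + 78) = -(-39*(-26 + (26/21 + 11/13)) + 78) = -(-39*(-26 + 569/273) + 78) = -(-39*(-6529/273) + 78) = -(6529/7 + 78) = -1*7075/7 = -7075/7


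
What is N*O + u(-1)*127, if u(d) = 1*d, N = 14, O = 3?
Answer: -85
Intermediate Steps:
u(d) = d
N*O + u(-1)*127 = 14*3 - 1*127 = 42 - 127 = -85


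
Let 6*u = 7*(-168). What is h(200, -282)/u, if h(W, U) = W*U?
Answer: 14100/49 ≈ 287.75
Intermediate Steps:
h(W, U) = U*W
u = -196 (u = (7*(-168))/6 = (⅙)*(-1176) = -196)
h(200, -282)/u = -282*200/(-196) = -56400*(-1/196) = 14100/49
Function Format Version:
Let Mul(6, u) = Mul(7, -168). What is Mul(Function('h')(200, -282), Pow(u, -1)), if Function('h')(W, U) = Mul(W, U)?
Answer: Rational(14100, 49) ≈ 287.75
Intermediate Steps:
Function('h')(W, U) = Mul(U, W)
u = -196 (u = Mul(Rational(1, 6), Mul(7, -168)) = Mul(Rational(1, 6), -1176) = -196)
Mul(Function('h')(200, -282), Pow(u, -1)) = Mul(Mul(-282, 200), Pow(-196, -1)) = Mul(-56400, Rational(-1, 196)) = Rational(14100, 49)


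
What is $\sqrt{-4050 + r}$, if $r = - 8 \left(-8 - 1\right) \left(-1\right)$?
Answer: $3 i \sqrt{458} \approx 64.203 i$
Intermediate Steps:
$r = -72$ ($r = - 8 \left(-8 - 1\right) \left(-1\right) = \left(-8\right) \left(-9\right) \left(-1\right) = 72 \left(-1\right) = -72$)
$\sqrt{-4050 + r} = \sqrt{-4050 - 72} = \sqrt{-4122} = 3 i \sqrt{458}$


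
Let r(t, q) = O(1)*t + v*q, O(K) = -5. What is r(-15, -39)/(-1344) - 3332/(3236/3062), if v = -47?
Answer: -285800983/90608 ≈ -3154.3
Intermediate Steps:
r(t, q) = -47*q - 5*t (r(t, q) = -5*t - 47*q = -47*q - 5*t)
r(-15, -39)/(-1344) - 3332/(3236/3062) = (-47*(-39) - 5*(-15))/(-1344) - 3332/(3236/3062) = (1833 + 75)*(-1/1344) - 3332/(3236*(1/3062)) = 1908*(-1/1344) - 3332/1618/1531 = -159/112 - 3332*1531/1618 = -159/112 - 2550646/809 = -285800983/90608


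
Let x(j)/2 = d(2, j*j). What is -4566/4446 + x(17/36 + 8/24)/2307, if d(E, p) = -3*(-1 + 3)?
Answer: -588173/569829 ≈ -1.0322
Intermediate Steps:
d(E, p) = -6 (d(E, p) = -3*2 = -6)
x(j) = -12 (x(j) = 2*(-6) = -12)
-4566/4446 + x(17/36 + 8/24)/2307 = -4566/4446 - 12/2307 = -4566*1/4446 - 12*1/2307 = -761/741 - 4/769 = -588173/569829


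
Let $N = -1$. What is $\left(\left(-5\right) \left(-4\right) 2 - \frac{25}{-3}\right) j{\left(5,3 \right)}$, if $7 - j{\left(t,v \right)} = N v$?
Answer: $\frac{1450}{3} \approx 483.33$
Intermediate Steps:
$j{\left(t,v \right)} = 7 + v$ ($j{\left(t,v \right)} = 7 - - v = 7 + v$)
$\left(\left(-5\right) \left(-4\right) 2 - \frac{25}{-3}\right) j{\left(5,3 \right)} = \left(\left(-5\right) \left(-4\right) 2 - \frac{25}{-3}\right) \left(7 + 3\right) = \left(20 \cdot 2 - - \frac{25}{3}\right) 10 = \left(40 + \frac{25}{3}\right) 10 = \frac{145}{3} \cdot 10 = \frac{1450}{3}$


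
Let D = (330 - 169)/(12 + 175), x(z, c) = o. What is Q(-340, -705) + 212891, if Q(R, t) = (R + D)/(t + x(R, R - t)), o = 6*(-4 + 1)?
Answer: 28783139510/135201 ≈ 2.1289e+5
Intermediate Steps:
o = -18 (o = 6*(-3) = -18)
x(z, c) = -18
D = 161/187 ≈ 0.86096
Q(R, t) = (161/187 + R)/(-18 + t) (Q(R, t) = (R + 161/187)/(t - 18) = (161/187 + R)/(-18 + t))
Q(-340, -705) + 212891 = (161/187 - 340)/(-18 - 705) + 212891 = -63419/187/(-723) + 212891 = -1/723*(-63419/187) + 212891 = 63419/135201 + 212891 = 28783139510/135201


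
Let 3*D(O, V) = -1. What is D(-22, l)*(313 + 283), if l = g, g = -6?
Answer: -596/3 ≈ -198.67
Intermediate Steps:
l = -6
D(O, V) = -⅓ (D(O, V) = (⅓)*(-1) = -⅓)
D(-22, l)*(313 + 283) = -(313 + 283)/3 = -⅓*596 = -596/3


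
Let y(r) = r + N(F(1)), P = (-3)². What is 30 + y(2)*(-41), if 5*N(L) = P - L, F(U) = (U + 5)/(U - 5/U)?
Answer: -1381/10 ≈ -138.10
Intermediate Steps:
F(U) = (5 + U)/(U - 5/U)
P = 9
N(L) = 9/5 - L/5 (N(L) = (9 - L)/5 = 9/5 - L/5)
y(r) = 21/10 + r (y(r) = r + (9/5 - (5 + 1)/(5*(-5 + 1²))) = r + (9/5 - 6/(5*(-5 + 1))) = r + (9/5 - 6/(5*(-4))) = r + (9/5 - (-1)*6/(5*4)) = r + (9/5 - ⅕*(-3/2)) = r + (9/5 + 3/10) = r + 21/10 = 21/10 + r)
30 + y(2)*(-41) = 30 + (21/10 + 2)*(-41) = 30 + (41/10)*(-41) = 30 - 1681/10 = -1381/10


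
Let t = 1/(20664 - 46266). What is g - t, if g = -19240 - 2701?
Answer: -561733481/25602 ≈ -21941.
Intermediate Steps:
g = -21941
t = -1/25602 (t = 1/(-25602) = -1/25602 ≈ -3.9059e-5)
g - t = -21941 - 1*(-1/25602) = -21941 + 1/25602 = -561733481/25602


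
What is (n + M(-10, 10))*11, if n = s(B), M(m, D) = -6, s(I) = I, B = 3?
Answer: -33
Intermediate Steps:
n = 3
(n + M(-10, 10))*11 = (3 - 6)*11 = -3*11 = -33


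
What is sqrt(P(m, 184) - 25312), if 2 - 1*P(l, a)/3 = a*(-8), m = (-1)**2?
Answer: I*sqrt(20890) ≈ 144.53*I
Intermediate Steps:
m = 1
P(l, a) = 6 + 24*a (P(l, a) = 6 - 3*a*(-8) = 6 - (-24)*a = 6 + 24*a)
sqrt(P(m, 184) - 25312) = sqrt((6 + 24*184) - 25312) = sqrt((6 + 4416) - 25312) = sqrt(4422 - 25312) = sqrt(-20890) = I*sqrt(20890)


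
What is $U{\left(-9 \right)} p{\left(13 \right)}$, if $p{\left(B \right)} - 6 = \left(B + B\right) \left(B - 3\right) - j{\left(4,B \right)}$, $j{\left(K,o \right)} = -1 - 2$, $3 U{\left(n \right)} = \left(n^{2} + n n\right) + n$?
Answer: $13719$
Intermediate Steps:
$U{\left(n \right)} = \frac{n}{3} + \frac{2 n^{2}}{3}$ ($U{\left(n \right)} = \frac{\left(n^{2} + n n\right) + n}{3} = \frac{\left(n^{2} + n^{2}\right) + n}{3} = \frac{2 n^{2} + n}{3} = \frac{n + 2 n^{2}}{3} = \frac{n}{3} + \frac{2 n^{2}}{3}$)
$j{\left(K,o \right)} = -3$
$p{\left(B \right)} = 9 + 2 B \left(-3 + B\right)$ ($p{\left(B \right)} = 6 + \left(\left(B + B\right) \left(B - 3\right) - -3\right) = 6 + \left(2 B \left(-3 + B\right) + 3\right) = 6 + \left(3 + 2 B \left(-3 + B\right)\right) = 9 + 2 B \left(-3 + B\right)$)
$U{\left(-9 \right)} p{\left(13 \right)} = \frac{1}{3} \left(-9\right) \left(1 + 2 \left(-9\right)\right) \left(9 - 78 + 2 \cdot 13^{2}\right) = \frac{1}{3} \left(-9\right) \left(1 - 18\right) \left(9 - 78 + 2 \cdot 169\right) = \frac{1}{3} \left(-9\right) \left(-17\right) \left(9 - 78 + 338\right) = 51 \cdot 269 = 13719$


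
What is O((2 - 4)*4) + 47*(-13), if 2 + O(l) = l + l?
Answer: -629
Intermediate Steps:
O(l) = -2 + 2*l (O(l) = -2 + (l + l) = -2 + 2*l)
O((2 - 4)*4) + 47*(-13) = (-2 + 2*((2 - 4)*4)) + 47*(-13) = (-2 + 2*(-2*4)) - 611 = (-2 + 2*(-8)) - 611 = (-2 - 16) - 611 = -18 - 611 = -629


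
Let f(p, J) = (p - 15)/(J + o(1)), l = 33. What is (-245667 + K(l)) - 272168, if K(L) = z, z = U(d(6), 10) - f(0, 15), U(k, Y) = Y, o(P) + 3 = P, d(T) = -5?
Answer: -6731710/13 ≈ -5.1782e+5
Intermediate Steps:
o(P) = -3 + P
f(p, J) = (-15 + p)/(-2 + J) (f(p, J) = (p - 15)/(J + (-3 + 1)) = (-15 + p)/(J - 2) = (-15 + p)/(-2 + J))
z = 145/13 (z = 10 - (-15 + 0)/(-2 + 15) = 10 - (-15)/13 = 10 - 1*(-15/13) = 10 + 15/13 = 145/13 ≈ 11.154)
K(L) = 145/13
(-245667 + K(l)) - 272168 = (-245667 + 145/13) - 272168 = -3193526/13 - 272168 = -6731710/13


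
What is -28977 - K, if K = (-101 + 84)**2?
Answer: -29266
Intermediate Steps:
K = 289 (K = (-17)**2 = 289)
-28977 - K = -28977 - 1*289 = -28977 - 289 = -29266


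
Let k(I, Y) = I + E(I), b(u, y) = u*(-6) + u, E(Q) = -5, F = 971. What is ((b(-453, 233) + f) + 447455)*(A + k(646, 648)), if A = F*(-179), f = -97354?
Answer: -61018515488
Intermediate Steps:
b(u, y) = -5*u (b(u, y) = -6*u + u = -5*u)
k(I, Y) = -5 + I (k(I, Y) = I - 5 = -5 + I)
A = -173809 (A = 971*(-179) = -173809)
((b(-453, 233) + f) + 447455)*(A + k(646, 648)) = ((-5*(-453) - 97354) + 447455)*(-173809 + (-5 + 646)) = ((2265 - 97354) + 447455)*(-173809 + 641) = (-95089 + 447455)*(-173168) = 352366*(-173168) = -61018515488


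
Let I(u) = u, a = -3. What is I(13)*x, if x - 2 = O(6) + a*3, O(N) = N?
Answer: -13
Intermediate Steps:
x = -1 (x = 2 + (6 - 3*3) = 2 + (6 - 9) = 2 - 3 = -1)
I(13)*x = 13*(-1) = -13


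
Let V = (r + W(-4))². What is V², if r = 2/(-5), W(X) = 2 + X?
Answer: 20736/625 ≈ 33.178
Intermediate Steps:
r = -⅖ (r = 2*(-⅕) = -⅖ ≈ -0.40000)
V = 144/25 (V = (-⅖ + (2 - 4))² = (-⅖ - 2)² = (-12/5)² = 144/25 ≈ 5.7600)
V² = (144/25)² = 20736/625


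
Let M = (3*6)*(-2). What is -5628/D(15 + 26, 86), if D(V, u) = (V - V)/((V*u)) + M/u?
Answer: 40334/3 ≈ 13445.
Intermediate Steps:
M = -36 (M = 18*(-2) = -36)
D(V, u) = -36/u (D(V, u) = (V - V)/((V*u)) - 36/u = 0*(1/(V*u)) - 36/u = 0 - 36/u = -36/u)
-5628/D(15 + 26, 86) = -5628/((-36/86)) = -5628/((-36*1/86)) = -5628/(-18/43) = -5628*(-43/18) = 40334/3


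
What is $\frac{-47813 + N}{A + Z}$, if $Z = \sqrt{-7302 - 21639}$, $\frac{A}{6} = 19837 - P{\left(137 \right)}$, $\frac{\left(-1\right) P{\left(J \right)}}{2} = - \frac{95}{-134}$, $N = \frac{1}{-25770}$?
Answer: $- \frac{3325087767950886}{8277825957702275} + \frac{5531080998379 i \sqrt{28941}}{1639009539625050450} \approx -0.40169 + 0.0005741 i$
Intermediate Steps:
$N = - \frac{1}{25770} \approx -3.8805 \cdot 10^{-5}$
$P{\left(J \right)} = - \frac{95}{67}$ ($P{\left(J \right)} = - 2 \left(- \frac{95}{-134}\right) = - 2 \left(\left(-95\right) \left(- \frac{1}{134}\right)\right) = \left(-2\right) \frac{95}{134} = - \frac{95}{67}$)
$A = \frac{7975044}{67}$ ($A = 6 \left(19837 - - \frac{95}{67}\right) = 6 \left(19837 + \frac{95}{67}\right) = 6 \cdot \frac{1329174}{67} = \frac{7975044}{67} \approx 1.1903 \cdot 10^{5}$)
$Z = i \sqrt{28941}$ ($Z = \sqrt{-28941} = i \sqrt{28941} \approx 170.12 i$)
$\frac{-47813 + N}{A + Z} = \frac{-47813 - \frac{1}{25770}}{\frac{7975044}{67} + i \sqrt{28941}} = - \frac{1232141011}{25770 \left(\frac{7975044}{67} + i \sqrt{28941}\right)}$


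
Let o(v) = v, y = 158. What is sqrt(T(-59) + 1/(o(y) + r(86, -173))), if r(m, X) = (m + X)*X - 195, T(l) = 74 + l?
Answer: sqrt(3381317954)/15014 ≈ 3.8730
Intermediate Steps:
r(m, X) = -195 + X*(X + m) (r(m, X) = (X + m)*X - 195 = X*(X + m) - 195 = -195 + X*(X + m))
sqrt(T(-59) + 1/(o(y) + r(86, -173))) = sqrt((74 - 59) + 1/(158 + (-195 + (-173)**2 - 173*86))) = sqrt(15 + 1/(158 + (-195 + 29929 - 14878))) = sqrt(15 + 1/(158 + 14856)) = sqrt(15 + 1/15014) = sqrt(225211/15014) = sqrt(3381317954)/15014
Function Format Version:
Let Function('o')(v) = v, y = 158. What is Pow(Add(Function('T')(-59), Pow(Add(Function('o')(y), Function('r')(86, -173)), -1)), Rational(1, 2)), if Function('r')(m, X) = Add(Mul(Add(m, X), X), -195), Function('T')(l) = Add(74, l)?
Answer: Mul(Rational(1, 15014), Pow(3381317954, Rational(1, 2))) ≈ 3.8730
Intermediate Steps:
Function('r')(m, X) = Add(-195, Mul(X, Add(X, m))) (Function('r')(m, X) = Add(Mul(Add(X, m), X), -195) = Add(Mul(X, Add(X, m)), -195) = Add(-195, Mul(X, Add(X, m))))
Pow(Add(Function('T')(-59), Pow(Add(Function('o')(y), Function('r')(86, -173)), -1)), Rational(1, 2)) = Pow(Add(Add(74, -59), Pow(Add(158, Add(-195, Pow(-173, 2), Mul(-173, 86))), -1)), Rational(1, 2)) = Pow(Add(15, Pow(Add(158, Add(-195, 29929, -14878)), -1)), Rational(1, 2)) = Pow(Add(15, Pow(Add(158, 14856), -1)), Rational(1, 2)) = Pow(Add(15, Pow(15014, -1)), Rational(1, 2)) = Pow(Add(15, Rational(1, 15014)), Rational(1, 2)) = Pow(Rational(225211, 15014), Rational(1, 2)) = Mul(Rational(1, 15014), Pow(3381317954, Rational(1, 2)))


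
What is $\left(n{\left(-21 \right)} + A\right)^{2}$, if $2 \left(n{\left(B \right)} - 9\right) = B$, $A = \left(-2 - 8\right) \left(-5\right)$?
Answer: $\frac{9409}{4} \approx 2352.3$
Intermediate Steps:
$A = 50$ ($A = \left(-10\right) \left(-5\right) = 50$)
$n{\left(B \right)} = 9 + \frac{B}{2}$
$\left(n{\left(-21 \right)} + A\right)^{2} = \left(\left(9 + \frac{1}{2} \left(-21\right)\right) + 50\right)^{2} = \left(\left(9 - \frac{21}{2}\right) + 50\right)^{2} = \left(- \frac{3}{2} + 50\right)^{2} = \left(\frac{97}{2}\right)^{2} = \frac{9409}{4}$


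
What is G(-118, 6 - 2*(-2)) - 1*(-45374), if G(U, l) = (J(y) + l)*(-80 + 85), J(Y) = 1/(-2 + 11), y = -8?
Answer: 408821/9 ≈ 45425.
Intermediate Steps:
J(Y) = ⅑ (J(Y) = 1/9 = ⅑)
G(U, l) = 5/9 + 5*l (G(U, l) = (⅑ + l)*(-80 + 85) = (⅑ + l)*5 = 5/9 + 5*l)
G(-118, 6 - 2*(-2)) - 1*(-45374) = (5/9 + 5*(6 - 2*(-2))) - 1*(-45374) = (5/9 + 5*(6 + 4)) + 45374 = (5/9 + 5*10) + 45374 = (5/9 + 50) + 45374 = 455/9 + 45374 = 408821/9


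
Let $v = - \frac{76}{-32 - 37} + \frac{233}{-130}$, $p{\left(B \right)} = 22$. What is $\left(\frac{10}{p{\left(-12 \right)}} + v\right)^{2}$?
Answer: $\frac{543682489}{9735768900} \approx 0.055844$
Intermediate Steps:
$v = - \frac{6197}{8970}$ ($v = - \frac{76}{-32 - 37} + 233 \left(- \frac{1}{130}\right) = - \frac{76}{-69} - \frac{233}{130} = \left(-76\right) \left(- \frac{1}{69}\right) - \frac{233}{130} = \frac{76}{69} - \frac{233}{130} = - \frac{6197}{8970} \approx -0.69086$)
$\left(\frac{10}{p{\left(-12 \right)}} + v\right)^{2} = \left(\frac{10}{22} - \frac{6197}{8970}\right)^{2} = \left(10 \cdot \frac{1}{22} - \frac{6197}{8970}\right)^{2} = \left(\frac{5}{11} - \frac{6197}{8970}\right)^{2} = \left(- \frac{23317}{98670}\right)^{2} = \frac{543682489}{9735768900}$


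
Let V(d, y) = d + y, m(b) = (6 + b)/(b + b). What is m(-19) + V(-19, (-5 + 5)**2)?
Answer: -709/38 ≈ -18.658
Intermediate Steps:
m(b) = (6 + b)/(2*b) (m(b) = (6 + b)/((2*b)) = (6 + b)*(1/(2*b)) = (6 + b)/(2*b))
m(-19) + V(-19, (-5 + 5)**2) = (1/2)*(6 - 19)/(-19) + (-19 + (-5 + 5)**2) = (1/2)*(-1/19)*(-13) + (-19 + 0**2) = 13/38 + (-19 + 0) = 13/38 - 19 = -709/38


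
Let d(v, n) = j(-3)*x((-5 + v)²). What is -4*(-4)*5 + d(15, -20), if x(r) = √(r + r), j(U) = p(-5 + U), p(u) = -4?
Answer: 80 - 40*√2 ≈ 23.431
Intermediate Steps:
j(U) = -4
x(r) = √2*√r (x(r) = √(2*r) = √2*√r)
d(v, n) = -4*√2*√((-5 + v)²)
-4*(-4)*5 + d(15, -20) = -4*(-4)*5 - 4*√2*√((-5 + 15)²) = 16*5 - 4*√2*√(10²) = 80 - 4*√2*√100 = 80 - 4*√2*10 = 80 - 40*√2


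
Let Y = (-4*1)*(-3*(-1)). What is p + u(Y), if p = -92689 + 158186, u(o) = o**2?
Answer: 65641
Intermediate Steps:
Y = -12 (Y = -4*3 = -12)
p = 65497
p + u(Y) = 65497 + (-12)**2 = 65497 + 144 = 65641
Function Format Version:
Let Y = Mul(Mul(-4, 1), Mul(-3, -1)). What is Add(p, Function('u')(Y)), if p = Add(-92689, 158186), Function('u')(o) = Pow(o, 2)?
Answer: 65641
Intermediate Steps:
Y = -12 (Y = Mul(-4, 3) = -12)
p = 65497
Add(p, Function('u')(Y)) = Add(65497, Pow(-12, 2)) = Add(65497, 144) = 65641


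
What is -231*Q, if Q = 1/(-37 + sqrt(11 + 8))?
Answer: 2849/450 + 77*sqrt(19)/450 ≈ 7.0770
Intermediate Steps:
Q = 1/(-37 + sqrt(19)) ≈ -0.030636
-231*Q = -231*(-37/1350 - sqrt(19)/1350) = 2849/450 + 77*sqrt(19)/450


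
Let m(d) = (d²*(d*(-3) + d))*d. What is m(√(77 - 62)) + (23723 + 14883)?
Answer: 38156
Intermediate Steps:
m(d) = -2*d⁴ (m(d) = (d²*(-3*d + d))*d = (d²*(-2*d))*d = (-2*d³)*d = -2*d⁴)
m(√(77 - 62)) + (23723 + 14883) = -2*(77 - 62)² + (23723 + 14883) = -2*(√15)⁴ + 38606 = -2*225 + 38606 = -450 + 38606 = 38156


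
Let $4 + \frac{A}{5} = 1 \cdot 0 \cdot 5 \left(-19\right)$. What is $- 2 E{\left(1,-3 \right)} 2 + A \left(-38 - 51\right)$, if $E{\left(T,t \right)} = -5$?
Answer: $1800$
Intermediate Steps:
$A = -20$ ($A = -20 + 5 \cdot 1 \cdot 0 \cdot 5 \left(-19\right) = -20 + 5 \cdot 0 \cdot 5 \left(-19\right) = -20 + 5 \cdot 0 \left(-19\right) = -20 + 5 \cdot 0 = -20 + 0 = -20$)
$- 2 E{\left(1,-3 \right)} 2 + A \left(-38 - 51\right) = \left(-2\right) \left(-5\right) 2 - 20 \left(-38 - 51\right) = 10 \cdot 2 - -1780 = 20 + 1780 = 1800$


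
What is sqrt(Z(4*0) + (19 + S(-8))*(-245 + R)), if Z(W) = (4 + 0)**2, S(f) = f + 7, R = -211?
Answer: 64*I*sqrt(2) ≈ 90.51*I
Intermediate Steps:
S(f) = 7 + f
Z(W) = 16 (Z(W) = 4**2 = 16)
sqrt(Z(4*0) + (19 + S(-8))*(-245 + R)) = sqrt(16 + (19 + (7 - 8))*(-245 - 211)) = sqrt(16 + (19 - 1)*(-456)) = sqrt(16 + 18*(-456)) = sqrt(16 - 8208) = sqrt(-8192) = 64*I*sqrt(2)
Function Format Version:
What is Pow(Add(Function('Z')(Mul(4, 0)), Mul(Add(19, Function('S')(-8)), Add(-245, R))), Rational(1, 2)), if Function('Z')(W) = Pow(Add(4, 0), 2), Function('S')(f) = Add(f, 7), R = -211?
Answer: Mul(64, I, Pow(2, Rational(1, 2))) ≈ Mul(90.510, I)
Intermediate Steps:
Function('S')(f) = Add(7, f)
Function('Z')(W) = 16 (Function('Z')(W) = Pow(4, 2) = 16)
Pow(Add(Function('Z')(Mul(4, 0)), Mul(Add(19, Function('S')(-8)), Add(-245, R))), Rational(1, 2)) = Pow(Add(16, Mul(Add(19, Add(7, -8)), Add(-245, -211))), Rational(1, 2)) = Pow(Add(16, Mul(Add(19, -1), -456)), Rational(1, 2)) = Pow(Add(16, Mul(18, -456)), Rational(1, 2)) = Pow(Add(16, -8208), Rational(1, 2)) = Pow(-8192, Rational(1, 2)) = Mul(64, I, Pow(2, Rational(1, 2)))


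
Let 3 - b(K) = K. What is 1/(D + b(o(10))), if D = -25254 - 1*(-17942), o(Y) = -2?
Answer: -1/7307 ≈ -0.00013686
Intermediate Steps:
D = -7312 (D = -25254 + 17942 = -7312)
b(K) = 3 - K
1/(D + b(o(10))) = 1/(-7312 + (3 - 1*(-2))) = 1/(-7312 + (3 + 2)) = 1/(-7312 + 5) = 1/(-7307) = -1/7307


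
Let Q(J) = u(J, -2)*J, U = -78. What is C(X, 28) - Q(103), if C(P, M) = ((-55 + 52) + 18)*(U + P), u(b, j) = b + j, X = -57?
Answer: -12428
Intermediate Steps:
C(P, M) = -1170 + 15*P (C(P, M) = ((-55 + 52) + 18)*(-78 + P) = (-3 + 18)*(-78 + P) = 15*(-78 + P) = -1170 + 15*P)
Q(J) = J*(-2 + J) (Q(J) = (J - 2)*J = (-2 + J)*J = J*(-2 + J))
C(X, 28) - Q(103) = (-1170 + 15*(-57)) - 103*(-2 + 103) = (-1170 - 855) - 103*101 = -2025 - 1*10403 = -2025 - 10403 = -12428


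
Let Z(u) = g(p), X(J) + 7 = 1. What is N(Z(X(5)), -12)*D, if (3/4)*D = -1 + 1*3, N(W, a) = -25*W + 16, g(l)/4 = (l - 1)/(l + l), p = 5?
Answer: -64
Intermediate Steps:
X(J) = -6 (X(J) = -7 + 1 = -6)
g(l) = 2*(-1 + l)/l (g(l) = 4*((l - 1)/(l + l)) = 4*((-1 + l)/((2*l))) = 4*((-1 + l)*(1/(2*l))) = 4*((-1 + l)/(2*l)) = 2*(-1 + l)/l)
Z(u) = 8/5 (Z(u) = 2 - 2/5 = 2 - 2*⅕ = 2 - ⅖ = 8/5)
N(W, a) = 16 - 25*W
D = 8/3 (D = 4*(-1 + 1*3)/3 = 4*(-1 + 3)/3 = (4/3)*2 = 8/3 ≈ 2.6667)
N(Z(X(5)), -12)*D = (16 - 25*8/5)*(8/3) = (16 - 40)*(8/3) = -24*8/3 = -64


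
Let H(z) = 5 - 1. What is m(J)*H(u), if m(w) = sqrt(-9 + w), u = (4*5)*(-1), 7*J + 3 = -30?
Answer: 16*I*sqrt(42)/7 ≈ 14.813*I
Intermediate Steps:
J = -33/7 (J = -3/7 + (1/7)*(-30) = -3/7 - 30/7 = -33/7 ≈ -4.7143)
u = -20 (u = 20*(-1) = -20)
H(z) = 4
m(J)*H(u) = sqrt(-9 - 33/7)*4 = sqrt(-96/7)*4 = (4*I*sqrt(42)/7)*4 = 16*I*sqrt(42)/7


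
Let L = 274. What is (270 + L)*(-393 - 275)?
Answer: -363392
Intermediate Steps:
(270 + L)*(-393 - 275) = (270 + 274)*(-393 - 275) = 544*(-668) = -363392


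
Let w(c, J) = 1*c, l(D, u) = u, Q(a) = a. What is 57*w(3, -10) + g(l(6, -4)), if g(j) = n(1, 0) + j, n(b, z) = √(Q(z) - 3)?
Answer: 167 + I*√3 ≈ 167.0 + 1.732*I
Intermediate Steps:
w(c, J) = c
n(b, z) = √(-3 + z) (n(b, z) = √(z - 3) = √(-3 + z))
g(j) = j + I*√3 (g(j) = √(-3 + 0) + j = √(-3) + j = I*√3 + j = j + I*√3)
57*w(3, -10) + g(l(6, -4)) = 57*3 + (-4 + I*√3) = 171 + (-4 + I*√3) = 167 + I*√3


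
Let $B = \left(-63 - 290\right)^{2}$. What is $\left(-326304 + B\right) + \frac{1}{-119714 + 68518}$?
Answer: $- \frac{10325977221}{51196} \approx -2.017 \cdot 10^{5}$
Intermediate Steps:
$B = 124609$ ($B = \left(-353\right)^{2} = 124609$)
$\left(-326304 + B\right) + \frac{1}{-119714 + 68518} = \left(-326304 + 124609\right) + \frac{1}{-119714 + 68518} = -201695 + \frac{1}{-51196} = -201695 - \frac{1}{51196} = - \frac{10325977221}{51196}$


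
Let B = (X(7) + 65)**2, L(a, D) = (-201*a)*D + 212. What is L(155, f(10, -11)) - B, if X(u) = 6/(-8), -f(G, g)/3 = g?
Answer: -16512497/16 ≈ -1.0320e+6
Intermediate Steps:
f(G, g) = -3*g
X(u) = -3/4 (X(u) = 6*(-1/8) = -3/4)
L(a, D) = 212 - 201*D*a (L(a, D) = -201*D*a + 212 = 212 - 201*D*a)
B = 66049/16 (B = (-3/4 + 65)**2 = (257/4)**2 = 66049/16 ≈ 4128.1)
L(155, f(10, -11)) - B = (212 - 201*(-3*(-11))*155) - 1*66049/16 = (212 - 201*33*155) - 66049/16 = (212 - 1028115) - 66049/16 = -1027903 - 66049/16 = -16512497/16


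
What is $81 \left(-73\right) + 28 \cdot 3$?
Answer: $-5829$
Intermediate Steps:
$81 \left(-73\right) + 28 \cdot 3 = -5913 + 84 = -5829$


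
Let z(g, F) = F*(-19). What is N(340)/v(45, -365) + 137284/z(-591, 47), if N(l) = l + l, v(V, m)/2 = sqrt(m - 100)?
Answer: -137284/893 - 68*I*sqrt(465)/93 ≈ -153.73 - 15.767*I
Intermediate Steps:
z(g, F) = -19*F
v(V, m) = 2*sqrt(-100 + m) (v(V, m) = 2*sqrt(m - 100) = 2*sqrt(-100 + m))
N(l) = 2*l
N(340)/v(45, -365) + 137284/z(-591, 47) = (2*340)/((2*sqrt(-100 - 365))) + 137284/((-19*47)) = 680/((2*sqrt(-465))) + 137284/(-893) = 680/((2*(I*sqrt(465)))) + 137284*(-1/893) = 680/((2*I*sqrt(465))) - 137284/893 = 680*(-I*sqrt(465)/930) - 137284/893 = -68*I*sqrt(465)/93 - 137284/893 = -137284/893 - 68*I*sqrt(465)/93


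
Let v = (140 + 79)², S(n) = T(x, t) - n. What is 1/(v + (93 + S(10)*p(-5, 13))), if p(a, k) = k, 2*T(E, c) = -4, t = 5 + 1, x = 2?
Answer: 1/47898 ≈ 2.0878e-5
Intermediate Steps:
t = 6
T(E, c) = -2 (T(E, c) = (½)*(-4) = -2)
S(n) = -2 - n
v = 47961 (v = 219² = 47961)
1/(v + (93 + S(10)*p(-5, 13))) = 1/(47961 + (93 + (-2 - 1*10)*13)) = 1/(47961 + (93 + (-2 - 10)*13)) = 1/(47961 + (93 - 12*13)) = 1/(47961 + (93 - 156)) = 1/(47961 - 63) = 1/47898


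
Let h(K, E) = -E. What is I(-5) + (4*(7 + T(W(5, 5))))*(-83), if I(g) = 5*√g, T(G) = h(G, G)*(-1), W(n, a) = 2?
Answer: -2988 + 5*I*√5 ≈ -2988.0 + 11.18*I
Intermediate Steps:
T(G) = G (T(G) = -G*(-1) = G)
I(-5) + (4*(7 + T(W(5, 5))))*(-83) = 5*√(-5) + (4*(7 + 2))*(-83) = 5*(I*√5) + (4*9)*(-83) = 5*I*√5 + 36*(-83) = 5*I*√5 - 2988 = -2988 + 5*I*√5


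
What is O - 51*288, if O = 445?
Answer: -14243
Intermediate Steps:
O - 51*288 = 445 - 51*288 = 445 - 14688 = -14243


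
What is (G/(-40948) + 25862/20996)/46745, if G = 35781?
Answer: 530585/69290936212 ≈ 7.6573e-6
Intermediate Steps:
(G/(-40948) + 25862/20996)/46745 = (35781/(-40948) + 25862/20996)/46745 = (35781*(-1/40948) + 25862*(1/20996))*(1/46745) = (-35781/40948 + 12931/10498)*(1/46745) = (2652925/7411588)*(1/46745) = 530585/69290936212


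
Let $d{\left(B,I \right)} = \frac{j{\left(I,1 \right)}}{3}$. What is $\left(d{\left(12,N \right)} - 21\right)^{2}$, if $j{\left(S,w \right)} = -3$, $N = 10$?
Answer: $484$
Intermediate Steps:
$d{\left(B,I \right)} = -1$ ($d{\left(B,I \right)} = - \frac{3}{3} = \left(-3\right) \frac{1}{3} = -1$)
$\left(d{\left(12,N \right)} - 21\right)^{2} = \left(-1 - 21\right)^{2} = \left(-22\right)^{2} = 484$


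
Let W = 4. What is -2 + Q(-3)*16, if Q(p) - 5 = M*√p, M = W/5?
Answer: 78 + 64*I*√3/5 ≈ 78.0 + 22.17*I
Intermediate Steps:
M = ⅘ (M = 4/5 = 4*(⅕) = ⅘ ≈ 0.80000)
Q(p) = 5 + 4*√p/5
-2 + Q(-3)*16 = -2 + (5 + 4*√(-3)/5)*16 = -2 + (5 + 4*(I*√3)/5)*16 = -2 + (5 + 4*I*√3/5)*16 = -2 + (80 + 64*I*√3/5) = 78 + 64*I*√3/5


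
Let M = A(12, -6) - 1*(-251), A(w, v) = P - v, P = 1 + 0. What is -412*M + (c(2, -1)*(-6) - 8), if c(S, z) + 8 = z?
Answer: -106250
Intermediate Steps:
P = 1
A(w, v) = 1 - v
c(S, z) = -8 + z
M = 258 (M = (1 - 1*(-6)) - 1*(-251) = (1 + 6) + 251 = 7 + 251 = 258)
-412*M + (c(2, -1)*(-6) - 8) = -412*258 + ((-8 - 1)*(-6) - 8) = -106296 + (-9*(-6) - 8) = -106296 + (54 - 8) = -106296 + 46 = -106250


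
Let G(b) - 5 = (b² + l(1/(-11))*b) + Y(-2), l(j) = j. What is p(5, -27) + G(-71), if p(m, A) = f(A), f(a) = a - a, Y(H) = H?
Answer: 55555/11 ≈ 5050.5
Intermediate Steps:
f(a) = 0
p(m, A) = 0
G(b) = 3 + b² - b/11 (G(b) = 5 + ((b² + b/(-11)) - 2) = 5 + ((b² - b/11) - 2) = 5 + (-2 + b² - b/11) = 3 + b² - b/11)
p(5, -27) + G(-71) = 0 + (3 + (-71)² - 1/11*(-71)) = 0 + (3 + 5041 + 71/11) = 0 + 55555/11 = 55555/11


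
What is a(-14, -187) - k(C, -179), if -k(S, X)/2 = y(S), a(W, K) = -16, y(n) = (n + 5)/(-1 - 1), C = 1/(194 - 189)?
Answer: -106/5 ≈ -21.200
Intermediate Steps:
C = ⅕ (C = 1/5 = ⅕ ≈ 0.20000)
y(n) = -5/2 - n/2 (y(n) = (5 + n)/(-2) = (5 + n)*(-½) = -5/2 - n/2)
k(S, X) = 5 + S (k(S, X) = -2*(-5/2 - S/2) = 5 + S)
a(-14, -187) - k(C, -179) = -16 - (5 + ⅕) = -16 - 1*26/5 = -16 - 26/5 = -106/5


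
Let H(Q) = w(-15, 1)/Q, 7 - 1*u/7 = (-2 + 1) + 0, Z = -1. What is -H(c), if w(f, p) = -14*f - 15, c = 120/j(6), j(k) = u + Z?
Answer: -715/8 ≈ -89.375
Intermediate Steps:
u = 56 (u = 49 - 7*((-2 + 1) + 0) = 49 - 7*(-1 + 0) = 49 - 7*(-1) = 49 + 7 = 56)
j(k) = 55 (j(k) = 56 - 1 = 55)
c = 24/11 (c = 120/55 = 120*(1/55) = 24/11 ≈ 2.1818)
w(f, p) = -15 - 14*f
H(Q) = 195/Q (H(Q) = (-15 - 14*(-15))/Q = (-15 + 210)/Q = 195/Q)
-H(c) = -195/24/11 = -195*11/24 = -1*715/8 = -715/8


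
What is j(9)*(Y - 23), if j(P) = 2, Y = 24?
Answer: 2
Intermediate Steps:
j(9)*(Y - 23) = 2*(24 - 23) = 2*1 = 2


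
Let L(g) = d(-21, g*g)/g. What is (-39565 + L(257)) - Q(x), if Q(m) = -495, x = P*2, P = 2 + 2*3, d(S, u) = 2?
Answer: -10040988/257 ≈ -39070.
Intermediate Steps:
P = 8 (P = 2 + 6 = 8)
L(g) = 2/g
x = 16 (x = 8*2 = 16)
(-39565 + L(257)) - Q(x) = (-39565 + 2/257) - 1*(-495) = (-39565 + 2*(1/257)) + 495 = (-39565 + 2/257) + 495 = -10168203/257 + 495 = -10040988/257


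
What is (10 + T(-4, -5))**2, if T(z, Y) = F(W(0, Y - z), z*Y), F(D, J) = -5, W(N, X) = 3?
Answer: 25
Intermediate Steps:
T(z, Y) = -5
(10 + T(-4, -5))**2 = (10 - 5)**2 = 5**2 = 25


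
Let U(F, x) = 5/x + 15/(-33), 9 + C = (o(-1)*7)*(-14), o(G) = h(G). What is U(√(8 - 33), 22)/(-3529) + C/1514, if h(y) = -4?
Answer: 7435731/29385983 ≈ 0.25304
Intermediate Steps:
o(G) = -4
C = 383 (C = -9 - 4*7*(-14) = -9 - 28*(-14) = -9 + 392 = 383)
U(F, x) = -5/11 + 5/x (U(F, x) = 5/x + 15*(-1/33) = 5/x - 5/11 = -5/11 + 5/x)
U(√(8 - 33), 22)/(-3529) + C/1514 = (-5/11 + 5/22)/(-3529) + 383/1514 = (-5/11 + 5*(1/22))*(-1/3529) + 383*(1/1514) = (-5/11 + 5/22)*(-1/3529) + 383/1514 = -5/22*(-1/3529) + 383/1514 = 5/77638 + 383/1514 = 7435731/29385983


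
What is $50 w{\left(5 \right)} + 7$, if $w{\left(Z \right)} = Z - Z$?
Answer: $7$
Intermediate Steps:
$w{\left(Z \right)} = 0$
$50 w{\left(5 \right)} + 7 = 50 \cdot 0 + 7 = 0 + 7 = 7$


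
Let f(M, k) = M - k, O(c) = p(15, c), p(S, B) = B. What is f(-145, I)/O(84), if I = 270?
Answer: -415/84 ≈ -4.9405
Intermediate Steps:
O(c) = c
f(-145, I)/O(84) = (-145 - 1*270)/84 = (-145 - 270)*(1/84) = -415*1/84 = -415/84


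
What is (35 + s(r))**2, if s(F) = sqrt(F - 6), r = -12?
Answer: 1207 + 210*I*sqrt(2) ≈ 1207.0 + 296.98*I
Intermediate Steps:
s(F) = sqrt(-6 + F)
(35 + s(r))**2 = (35 + sqrt(-6 - 12))**2 = (35 + sqrt(-18))**2 = (35 + 3*I*sqrt(2))**2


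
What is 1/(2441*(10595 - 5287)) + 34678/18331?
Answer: 449316899715/237511614068 ≈ 1.8918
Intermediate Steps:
1/(2441*(10595 - 5287)) + 34678/18331 = (1/2441)/5308 + 34678*(1/18331) = (1/2441)*(1/5308) + 34678/18331 = 1/12956828 + 34678/18331 = 449316899715/237511614068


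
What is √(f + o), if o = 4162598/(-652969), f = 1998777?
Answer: √852212863180749235/652969 ≈ 1413.8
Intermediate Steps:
o = -4162598/652969 (o = 4162598*(-1/652969) = -4162598/652969 ≈ -6.3749)
√(f + o) = √(1998777 - 4162598/652969) = √(1305135256315/652969) = √852212863180749235/652969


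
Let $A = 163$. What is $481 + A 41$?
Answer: $7164$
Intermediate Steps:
$481 + A 41 = 481 + 163 \cdot 41 = 481 + 6683 = 7164$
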